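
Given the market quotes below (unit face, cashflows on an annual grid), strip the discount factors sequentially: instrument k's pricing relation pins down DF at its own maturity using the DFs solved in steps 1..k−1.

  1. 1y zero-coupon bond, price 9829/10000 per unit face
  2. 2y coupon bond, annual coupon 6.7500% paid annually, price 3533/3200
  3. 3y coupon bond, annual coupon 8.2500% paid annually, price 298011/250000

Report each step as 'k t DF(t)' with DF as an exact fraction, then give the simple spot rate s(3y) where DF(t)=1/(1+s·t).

step 1 [1y] zero: DF = P = 9829/10000 ≈ 0.982900
step 2 [2y] bond c/1=27/400: DF=(3533/3200 − 27/400·(0.982900))/(1+27/400) = 9721/10000 ≈ 0.972100
step 3 [3y] bond c/1=33/400: DF=(298011/250000 − 33/400·(0.982900+0.972100))/(1+33/400) = 4761/5000 ≈ 0.952200

1 1 9829/10000
2 2 9721/10000
3 3 4761/5000
s(3y) = (1/(4761/5000) − 1)/(3) = 239/14283 ≈ 1.6733%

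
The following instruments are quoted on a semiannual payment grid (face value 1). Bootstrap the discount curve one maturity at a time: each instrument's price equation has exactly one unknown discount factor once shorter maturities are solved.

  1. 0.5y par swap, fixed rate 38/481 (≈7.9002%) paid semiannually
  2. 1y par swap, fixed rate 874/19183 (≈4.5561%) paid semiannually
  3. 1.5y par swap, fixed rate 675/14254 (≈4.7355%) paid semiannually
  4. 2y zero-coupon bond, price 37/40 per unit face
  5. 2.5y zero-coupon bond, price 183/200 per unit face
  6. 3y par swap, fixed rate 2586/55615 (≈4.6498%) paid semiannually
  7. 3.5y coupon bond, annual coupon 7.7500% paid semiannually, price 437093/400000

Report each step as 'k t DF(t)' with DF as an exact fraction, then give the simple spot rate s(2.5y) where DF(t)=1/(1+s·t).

step 1 [0.5y] swap r/2=19/481: DF=(1 − 19/481·(0))/(1+19/481) = 481/500 ≈ 0.962000
step 2 [1y] swap r/2=437/19183: DF=(1 − 437/19183·(0.962000))/(1+437/19183) = 9563/10000 ≈ 0.956300
step 3 [1.5y] swap r/2=675/28508: DF=(1 − 675/28508·(0.962000+0.956300))/(1+675/28508) = 373/400 ≈ 0.932500
step 4 [2y] zero: DF = P = 37/40 ≈ 0.925000
step 5 [2.5y] zero: DF = P = 183/200 ≈ 0.915000
step 6 [3y] swap r/2=1293/55615: DF=(1 − 1293/55615·(0.962000+0.956300+0.932500+0.925000+0.915000))/(1+1293/55615) = 8707/10000 ≈ 0.870700
step 7 [3.5y] bond c/2=31/800: DF=(437093/400000 − 31/800·(0.962000+0.956300+0.932500+0.925000+0.915000+0.870700))/(1+31/800) = 1689/2000 ≈ 0.844500

1 1/2 481/500
2 1 9563/10000
3 3/2 373/400
4 2 37/40
5 5/2 183/200
6 3 8707/10000
7 7/2 1689/2000
s(2.5y) = (1/(183/200) − 1)/(5/2) = 34/915 ≈ 3.7158%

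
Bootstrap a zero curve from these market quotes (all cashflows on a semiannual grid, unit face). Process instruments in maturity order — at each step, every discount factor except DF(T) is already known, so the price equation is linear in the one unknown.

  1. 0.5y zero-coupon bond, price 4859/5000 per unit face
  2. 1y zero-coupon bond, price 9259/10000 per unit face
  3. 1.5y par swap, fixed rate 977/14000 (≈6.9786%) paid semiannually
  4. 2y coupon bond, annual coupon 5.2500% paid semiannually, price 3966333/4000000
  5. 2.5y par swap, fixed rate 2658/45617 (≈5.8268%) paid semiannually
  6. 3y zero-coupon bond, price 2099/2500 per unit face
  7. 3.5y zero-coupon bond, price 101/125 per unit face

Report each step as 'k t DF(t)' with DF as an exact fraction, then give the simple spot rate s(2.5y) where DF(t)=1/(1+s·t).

1 1/2 4859/5000
2 1 9259/10000
3 3/2 9023/10000
4 2 4473/5000
5 5/2 8671/10000
6 3 2099/2500
7 7/2 101/125
s(2.5y) = (1/(8671/10000) − 1)/(5/2) = 2658/43355 ≈ 6.1308%

step 1 [0.5y] zero: DF = P = 4859/5000 ≈ 0.971800
step 2 [1y] zero: DF = P = 9259/10000 ≈ 0.925900
step 3 [1.5y] swap r/2=977/28000: DF=(1 − 977/28000·(0.971800+0.925900))/(1+977/28000) = 9023/10000 ≈ 0.902300
step 4 [2y] bond c/2=21/800: DF=(3966333/4000000 − 21/800·(0.971800+0.925900+0.902300))/(1+21/800) = 4473/5000 ≈ 0.894600
step 5 [2.5y] swap r/2=1329/45617: DF=(1 − 1329/45617·(0.971800+0.925900+0.902300+0.894600))/(1+1329/45617) = 8671/10000 ≈ 0.867100
step 6 [3y] zero: DF = P = 2099/2500 ≈ 0.839600
step 7 [3.5y] zero: DF = P = 101/125 ≈ 0.808000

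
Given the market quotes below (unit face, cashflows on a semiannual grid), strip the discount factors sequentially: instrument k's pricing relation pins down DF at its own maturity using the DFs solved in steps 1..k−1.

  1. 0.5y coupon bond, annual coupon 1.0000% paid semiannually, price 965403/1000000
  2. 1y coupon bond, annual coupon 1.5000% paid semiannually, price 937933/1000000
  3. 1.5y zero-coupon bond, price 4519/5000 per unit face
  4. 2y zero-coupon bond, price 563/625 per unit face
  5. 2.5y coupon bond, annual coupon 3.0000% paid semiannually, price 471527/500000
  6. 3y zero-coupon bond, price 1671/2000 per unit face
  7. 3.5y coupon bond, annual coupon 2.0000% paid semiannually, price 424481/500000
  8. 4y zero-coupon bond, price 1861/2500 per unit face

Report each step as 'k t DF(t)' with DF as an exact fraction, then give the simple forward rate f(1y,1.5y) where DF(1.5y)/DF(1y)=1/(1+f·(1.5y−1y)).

1 1/2 4803/5000
2 1 4619/5000
3 3/2 4519/5000
4 2 563/625
5 5/2 4373/5000
6 3 1671/2000
7 7/2 7871/10000
8 4 1861/2500
f(1y,1.5y) = ((4619/5000)/(4519/5000) − 1)/(1/2) = 200/4519 ≈ 4.4258%

step 1 [0.5y] bond c/2=1/200: DF=(965403/1000000 − 1/200·(0))/(1+1/200) = 4803/5000 ≈ 0.960600
step 2 [1y] bond c/2=3/400: DF=(937933/1000000 − 3/400·(0.960600))/(1+3/400) = 4619/5000 ≈ 0.923800
step 3 [1.5y] zero: DF = P = 4519/5000 ≈ 0.903800
step 4 [2y] zero: DF = P = 563/625 ≈ 0.900800
step 5 [2.5y] bond c/2=3/200: DF=(471527/500000 − 3/200·(0.960600+0.923800+0.903800+0.900800))/(1+3/200) = 4373/5000 ≈ 0.874600
step 6 [3y] zero: DF = P = 1671/2000 ≈ 0.835500
step 7 [3.5y] bond c/2=1/100: DF=(424481/500000 − 1/100·(0.960600+0.923800+0.903800+0.900800+0.874600+0.835500))/(1+1/100) = 7871/10000 ≈ 0.787100
step 8 [4y] zero: DF = P = 1861/2500 ≈ 0.744400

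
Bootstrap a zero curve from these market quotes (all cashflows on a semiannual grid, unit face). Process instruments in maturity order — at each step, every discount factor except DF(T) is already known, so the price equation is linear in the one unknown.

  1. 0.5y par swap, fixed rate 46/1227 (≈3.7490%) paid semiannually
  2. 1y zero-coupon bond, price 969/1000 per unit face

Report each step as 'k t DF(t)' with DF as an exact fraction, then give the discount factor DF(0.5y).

1 1/2 1227/1250
2 1 969/1000
DF(0.5y) = 1227/1250 ≈ 0.981600

step 1 [0.5y] swap r/2=23/1227: DF=(1 − 23/1227·(0))/(1+23/1227) = 1227/1250 ≈ 0.981600
step 2 [1y] zero: DF = P = 969/1000 ≈ 0.969000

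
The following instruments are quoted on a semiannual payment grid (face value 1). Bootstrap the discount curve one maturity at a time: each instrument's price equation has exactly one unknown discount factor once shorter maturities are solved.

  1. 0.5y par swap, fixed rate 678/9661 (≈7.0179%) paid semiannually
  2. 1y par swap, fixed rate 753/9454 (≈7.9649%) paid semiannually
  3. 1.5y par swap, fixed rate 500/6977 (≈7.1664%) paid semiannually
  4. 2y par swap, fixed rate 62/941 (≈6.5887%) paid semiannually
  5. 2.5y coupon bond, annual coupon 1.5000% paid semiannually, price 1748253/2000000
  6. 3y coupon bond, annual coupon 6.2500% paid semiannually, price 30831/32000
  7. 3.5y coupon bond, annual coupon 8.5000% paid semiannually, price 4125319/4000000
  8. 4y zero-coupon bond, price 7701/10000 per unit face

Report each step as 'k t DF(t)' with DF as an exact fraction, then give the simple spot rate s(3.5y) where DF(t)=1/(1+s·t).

step 1 [0.5y] swap r/2=339/9661: DF=(1 − 339/9661·(0))/(1+339/9661) = 9661/10000 ≈ 0.966100
step 2 [1y] swap r/2=753/18908: DF=(1 − 753/18908·(0.966100))/(1+753/18908) = 9247/10000 ≈ 0.924700
step 3 [1.5y] swap r/2=250/6977: DF=(1 − 250/6977·(0.966100+0.924700))/(1+250/6977) = 9/10 ≈ 0.900000
step 4 [2y] swap r/2=31/941: DF=(1 − 31/941·(0.966100+0.924700+0.900000))/(1+31/941) = 8791/10000 ≈ 0.879100
step 5 [2.5y] bond c/2=3/400: DF=(1748253/2000000 − 3/400·(0.966100+0.924700+0.900000+0.879100))/(1+3/400) = 8403/10000 ≈ 0.840300
step 6 [3y] bond c/2=1/32: DF=(30831/32000 − 1/32·(0.966100+0.924700+0.900000+0.879100+0.840300))/(1+1/32) = 997/1250 ≈ 0.797600
step 7 [3.5y] bond c/2=17/400: DF=(4125319/4000000 − 17/400·(0.966100+0.924700+0.900000+0.879100+0.840300+0.797600))/(1+17/400) = 7729/10000 ≈ 0.772900
step 8 [4y] zero: DF = P = 7701/10000 ≈ 0.770100

1 1/2 9661/10000
2 1 9247/10000
3 3/2 9/10
4 2 8791/10000
5 5/2 8403/10000
6 3 997/1250
7 7/2 7729/10000
8 4 7701/10000
s(3.5y) = (1/(7729/10000) − 1)/(7/2) = 4542/54103 ≈ 8.3951%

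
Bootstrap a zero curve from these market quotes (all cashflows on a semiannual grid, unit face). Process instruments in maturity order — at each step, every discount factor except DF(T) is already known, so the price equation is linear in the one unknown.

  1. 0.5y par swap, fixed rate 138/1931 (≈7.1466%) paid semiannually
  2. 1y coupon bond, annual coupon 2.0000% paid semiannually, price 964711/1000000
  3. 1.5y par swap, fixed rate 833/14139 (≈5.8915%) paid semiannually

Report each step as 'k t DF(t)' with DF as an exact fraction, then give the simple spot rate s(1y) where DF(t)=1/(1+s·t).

1 1/2 1931/2000
2 1 591/625
3 3/2 9167/10000
s(1y) = (1/(591/625) − 1)/(1) = 34/591 ≈ 5.7530%

step 1 [0.5y] swap r/2=69/1931: DF=(1 − 69/1931·(0))/(1+69/1931) = 1931/2000 ≈ 0.965500
step 2 [1y] bond c/2=1/100: DF=(964711/1000000 − 1/100·(0.965500))/(1+1/100) = 591/625 ≈ 0.945600
step 3 [1.5y] swap r/2=833/28278: DF=(1 − 833/28278·(0.965500+0.945600))/(1+833/28278) = 9167/10000 ≈ 0.916700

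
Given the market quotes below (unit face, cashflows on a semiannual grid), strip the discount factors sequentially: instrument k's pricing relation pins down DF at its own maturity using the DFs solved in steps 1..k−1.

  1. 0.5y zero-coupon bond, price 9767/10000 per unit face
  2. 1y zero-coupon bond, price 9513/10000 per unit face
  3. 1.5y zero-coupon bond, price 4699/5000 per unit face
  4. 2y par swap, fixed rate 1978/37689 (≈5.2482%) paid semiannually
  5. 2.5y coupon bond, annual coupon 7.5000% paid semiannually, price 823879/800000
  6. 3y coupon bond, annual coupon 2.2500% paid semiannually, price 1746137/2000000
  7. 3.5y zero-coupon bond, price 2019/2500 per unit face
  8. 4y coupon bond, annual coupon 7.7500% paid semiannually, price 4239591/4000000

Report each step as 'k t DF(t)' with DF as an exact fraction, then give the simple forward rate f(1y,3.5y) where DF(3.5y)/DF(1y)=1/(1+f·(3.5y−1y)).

1 1/2 9767/10000
2 1 9513/10000
3 3/2 4699/5000
4 2 9011/10000
5 5/2 2141/2500
6 3 8119/10000
7 7/2 2019/2500
8 4 3937/5000
f(1y,3.5y) = ((9513/10000)/(2019/2500) − 1)/(5/2) = 479/6730 ≈ 7.1174%

step 1 [0.5y] zero: DF = P = 9767/10000 ≈ 0.976700
step 2 [1y] zero: DF = P = 9513/10000 ≈ 0.951300
step 3 [1.5y] zero: DF = P = 4699/5000 ≈ 0.939800
step 4 [2y] swap r/2=989/37689: DF=(1 − 989/37689·(0.976700+0.951300+0.939800))/(1+989/37689) = 9011/10000 ≈ 0.901100
step 5 [2.5y] bond c/2=3/80: DF=(823879/800000 − 3/80·(0.976700+0.951300+0.939800+0.901100))/(1+3/80) = 2141/2500 ≈ 0.856400
step 6 [3y] bond c/2=9/800: DF=(1746137/2000000 − 9/800·(0.976700+0.951300+0.939800+0.901100+0.856400))/(1+9/800) = 8119/10000 ≈ 0.811900
step 7 [3.5y] zero: DF = P = 2019/2500 ≈ 0.807600
step 8 [4y] bond c/2=31/800: DF=(4239591/4000000 − 31/800·(0.976700+0.951300+0.939800+0.901100+0.856400+0.811900+0.807600))/(1+31/800) = 3937/5000 ≈ 0.787400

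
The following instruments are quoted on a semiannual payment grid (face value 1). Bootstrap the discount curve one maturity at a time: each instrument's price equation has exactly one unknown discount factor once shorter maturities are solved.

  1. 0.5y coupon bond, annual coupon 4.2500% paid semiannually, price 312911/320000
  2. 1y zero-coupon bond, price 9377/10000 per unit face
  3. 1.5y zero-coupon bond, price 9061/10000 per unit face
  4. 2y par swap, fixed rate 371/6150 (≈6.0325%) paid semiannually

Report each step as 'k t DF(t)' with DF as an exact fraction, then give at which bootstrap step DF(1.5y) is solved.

step 1 [0.5y] bond c/2=17/800: DF=(312911/320000 − 17/800·(0))/(1+17/800) = 383/400 ≈ 0.957500
step 2 [1y] zero: DF = P = 9377/10000 ≈ 0.937700
step 3 [1.5y] zero: DF = P = 9061/10000 ≈ 0.906100
step 4 [2y] swap r/2=371/12300: DF=(1 − 371/12300·(0.957500+0.937700+0.906100))/(1+371/12300) = 8887/10000 ≈ 0.888700

1 1/2 383/400
2 1 9377/10000
3 3/2 9061/10000
4 2 8887/10000
DF(1.5y) is solved at step 3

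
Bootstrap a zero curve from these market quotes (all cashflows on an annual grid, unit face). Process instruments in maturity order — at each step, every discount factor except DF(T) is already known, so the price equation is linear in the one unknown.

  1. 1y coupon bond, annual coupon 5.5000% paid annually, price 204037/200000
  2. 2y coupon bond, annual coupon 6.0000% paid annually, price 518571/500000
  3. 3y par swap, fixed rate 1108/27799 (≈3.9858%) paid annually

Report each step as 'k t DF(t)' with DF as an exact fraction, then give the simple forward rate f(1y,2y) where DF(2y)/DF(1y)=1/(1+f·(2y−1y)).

step 1 [1y] bond c/1=11/200: DF=(204037/200000 − 11/200·(0))/(1+11/200) = 967/1000 ≈ 0.967000
step 2 [2y] bond c/1=3/50: DF=(518571/500000 − 3/50·(0.967000))/(1+3/50) = 9237/10000 ≈ 0.923700
step 3 [3y] swap r/1=1108/27799: DF=(1 − 1108/27799·(0.967000+0.923700))/(1+1108/27799) = 2223/2500 ≈ 0.889200

1 1 967/1000
2 2 9237/10000
3 3 2223/2500
f(1y,2y) = ((967/1000)/(9237/10000) − 1)/(1) = 433/9237 ≈ 4.6877%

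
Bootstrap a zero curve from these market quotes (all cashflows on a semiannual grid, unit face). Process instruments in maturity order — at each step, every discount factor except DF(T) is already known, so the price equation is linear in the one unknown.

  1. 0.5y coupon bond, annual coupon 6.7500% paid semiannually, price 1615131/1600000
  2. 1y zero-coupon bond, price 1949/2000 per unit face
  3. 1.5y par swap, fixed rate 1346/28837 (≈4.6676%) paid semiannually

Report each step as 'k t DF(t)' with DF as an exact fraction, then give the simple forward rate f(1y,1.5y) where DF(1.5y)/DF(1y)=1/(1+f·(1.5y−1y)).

1 1/2 1953/2000
2 1 1949/2000
3 3/2 9327/10000
f(1y,1.5y) = ((1949/2000)/(9327/10000) − 1)/(1/2) = 836/9327 ≈ 8.9632%

step 1 [0.5y] bond c/2=27/800: DF=(1615131/1600000 − 27/800·(0))/(1+27/800) = 1953/2000 ≈ 0.976500
step 2 [1y] zero: DF = P = 1949/2000 ≈ 0.974500
step 3 [1.5y] swap r/2=673/28837: DF=(1 − 673/28837·(0.976500+0.974500))/(1+673/28837) = 9327/10000 ≈ 0.932700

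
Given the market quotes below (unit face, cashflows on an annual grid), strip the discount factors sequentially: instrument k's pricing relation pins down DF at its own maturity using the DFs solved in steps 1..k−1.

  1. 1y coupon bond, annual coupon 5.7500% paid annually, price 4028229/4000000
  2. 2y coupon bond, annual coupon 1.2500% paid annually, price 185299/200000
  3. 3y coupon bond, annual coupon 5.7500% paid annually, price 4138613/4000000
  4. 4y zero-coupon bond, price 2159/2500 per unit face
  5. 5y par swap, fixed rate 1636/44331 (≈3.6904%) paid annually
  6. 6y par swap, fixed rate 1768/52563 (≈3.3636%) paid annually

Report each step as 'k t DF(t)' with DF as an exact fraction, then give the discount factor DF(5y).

1 1 9523/10000
2 2 9033/10000
3 3 351/400
4 4 2159/2500
5 5 2091/2500
6 6 1029/1250
DF(5y) = 2091/2500 ≈ 0.836400

step 1 [1y] bond c/1=23/400: DF=(4028229/4000000 − 23/400·(0))/(1+23/400) = 9523/10000 ≈ 0.952300
step 2 [2y] bond c/1=1/80: DF=(185299/200000 − 1/80·(0.952300))/(1+1/80) = 9033/10000 ≈ 0.903300
step 3 [3y] bond c/1=23/400: DF=(4138613/4000000 − 23/400·(0.952300+0.903300))/(1+23/400) = 351/400 ≈ 0.877500
step 4 [4y] zero: DF = P = 2159/2500 ≈ 0.863600
step 5 [5y] swap r/1=1636/44331: DF=(1 − 1636/44331·(0.952300+0.903300+0.877500+0.863600))/(1+1636/44331) = 2091/2500 ≈ 0.836400
step 6 [6y] swap r/1=1768/52563: DF=(1 − 1768/52563·(0.952300+0.903300+0.877500+0.863600+0.836400))/(1+1768/52563) = 1029/1250 ≈ 0.823200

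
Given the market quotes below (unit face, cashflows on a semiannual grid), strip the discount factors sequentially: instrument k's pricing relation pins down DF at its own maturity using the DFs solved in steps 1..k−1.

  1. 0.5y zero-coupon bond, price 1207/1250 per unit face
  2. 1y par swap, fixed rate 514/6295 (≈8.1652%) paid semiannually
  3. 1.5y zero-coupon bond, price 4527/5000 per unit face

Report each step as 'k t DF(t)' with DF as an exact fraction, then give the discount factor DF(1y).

1 1/2 1207/1250
2 1 9229/10000
3 3/2 4527/5000
DF(1y) = 9229/10000 ≈ 0.922900

step 1 [0.5y] zero: DF = P = 1207/1250 ≈ 0.965600
step 2 [1y] swap r/2=257/6295: DF=(1 − 257/6295·(0.965600))/(1+257/6295) = 9229/10000 ≈ 0.922900
step 3 [1.5y] zero: DF = P = 4527/5000 ≈ 0.905400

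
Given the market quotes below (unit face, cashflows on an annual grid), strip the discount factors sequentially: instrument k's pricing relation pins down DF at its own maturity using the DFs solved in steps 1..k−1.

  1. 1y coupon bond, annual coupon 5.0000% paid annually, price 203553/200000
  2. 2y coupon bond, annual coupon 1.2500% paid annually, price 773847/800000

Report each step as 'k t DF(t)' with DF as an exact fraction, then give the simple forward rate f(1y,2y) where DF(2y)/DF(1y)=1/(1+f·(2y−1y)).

1 1 9693/10000
2 2 4717/5000
f(1y,2y) = ((9693/10000)/(4717/5000) − 1)/(1) = 259/9434 ≈ 2.7454%

step 1 [1y] bond c/1=1/20: DF=(203553/200000 − 1/20·(0))/(1+1/20) = 9693/10000 ≈ 0.969300
step 2 [2y] bond c/1=1/80: DF=(773847/800000 − 1/80·(0.969300))/(1+1/80) = 4717/5000 ≈ 0.943400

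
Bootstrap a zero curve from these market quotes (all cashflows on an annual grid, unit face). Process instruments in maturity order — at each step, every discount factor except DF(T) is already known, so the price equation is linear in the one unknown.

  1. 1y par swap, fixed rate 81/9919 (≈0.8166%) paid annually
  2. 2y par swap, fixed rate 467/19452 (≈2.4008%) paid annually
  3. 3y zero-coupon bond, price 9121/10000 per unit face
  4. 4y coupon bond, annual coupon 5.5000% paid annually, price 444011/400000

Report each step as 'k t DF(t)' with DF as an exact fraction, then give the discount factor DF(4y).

step 1 [1y] swap r/1=81/9919: DF=(1 − 81/9919·(0))/(1+81/9919) = 9919/10000 ≈ 0.991900
step 2 [2y] swap r/1=467/19452: DF=(1 − 467/19452·(0.991900))/(1+467/19452) = 9533/10000 ≈ 0.953300
step 3 [3y] zero: DF = P = 9121/10000 ≈ 0.912100
step 4 [4y] bond c/1=11/200: DF=(444011/400000 − 11/200·(0.991900+0.953300+0.912100))/(1+11/200) = 1129/1250 ≈ 0.903200

1 1 9919/10000
2 2 9533/10000
3 3 9121/10000
4 4 1129/1250
DF(4y) = 1129/1250 ≈ 0.903200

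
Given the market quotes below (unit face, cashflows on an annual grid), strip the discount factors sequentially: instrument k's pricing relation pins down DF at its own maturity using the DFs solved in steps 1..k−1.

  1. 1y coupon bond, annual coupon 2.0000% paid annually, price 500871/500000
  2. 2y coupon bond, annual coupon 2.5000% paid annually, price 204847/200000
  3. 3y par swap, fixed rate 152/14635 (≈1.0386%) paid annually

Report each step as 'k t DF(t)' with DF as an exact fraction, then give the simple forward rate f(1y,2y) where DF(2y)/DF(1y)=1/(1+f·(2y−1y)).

1 1 9821/10000
2 2 9753/10000
3 3 606/625
f(1y,2y) = ((9821/10000)/(9753/10000) − 1)/(1) = 68/9753 ≈ 0.6972%

step 1 [1y] bond c/1=1/50: DF=(500871/500000 − 1/50·(0))/(1+1/50) = 9821/10000 ≈ 0.982100
step 2 [2y] bond c/1=1/40: DF=(204847/200000 − 1/40·(0.982100))/(1+1/40) = 9753/10000 ≈ 0.975300
step 3 [3y] swap r/1=152/14635: DF=(1 − 152/14635·(0.982100+0.975300))/(1+152/14635) = 606/625 ≈ 0.969600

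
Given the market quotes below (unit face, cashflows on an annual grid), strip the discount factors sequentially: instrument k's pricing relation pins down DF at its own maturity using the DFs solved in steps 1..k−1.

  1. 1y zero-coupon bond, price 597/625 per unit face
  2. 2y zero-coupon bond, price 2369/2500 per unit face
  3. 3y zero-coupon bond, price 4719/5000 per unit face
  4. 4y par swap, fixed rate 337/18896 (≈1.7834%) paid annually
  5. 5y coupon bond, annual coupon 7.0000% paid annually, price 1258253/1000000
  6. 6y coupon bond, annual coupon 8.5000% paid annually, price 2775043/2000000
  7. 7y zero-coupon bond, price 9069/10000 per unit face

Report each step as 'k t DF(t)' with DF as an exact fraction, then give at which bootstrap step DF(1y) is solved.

1 1 597/625
2 2 2369/2500
3 3 4719/5000
4 4 4663/5000
5 5 9287/10000
6 6 91/100
7 7 9069/10000
DF(1y) is solved at step 1

step 1 [1y] zero: DF = P = 597/625 ≈ 0.955200
step 2 [2y] zero: DF = P = 2369/2500 ≈ 0.947600
step 3 [3y] zero: DF = P = 4719/5000 ≈ 0.943800
step 4 [4y] swap r/1=337/18896: DF=(1 − 337/18896·(0.955200+0.947600+0.943800))/(1+337/18896) = 4663/5000 ≈ 0.932600
step 5 [5y] bond c/1=7/100: DF=(1258253/1000000 − 7/100·(0.955200+0.947600+0.943800+0.932600))/(1+7/100) = 9287/10000 ≈ 0.928700
step 6 [6y] bond c/1=17/200: DF=(2775043/2000000 − 17/200·(0.955200+0.947600+0.943800+0.932600+0.928700))/(1+17/200) = 91/100 ≈ 0.910000
step 7 [7y] zero: DF = P = 9069/10000 ≈ 0.906900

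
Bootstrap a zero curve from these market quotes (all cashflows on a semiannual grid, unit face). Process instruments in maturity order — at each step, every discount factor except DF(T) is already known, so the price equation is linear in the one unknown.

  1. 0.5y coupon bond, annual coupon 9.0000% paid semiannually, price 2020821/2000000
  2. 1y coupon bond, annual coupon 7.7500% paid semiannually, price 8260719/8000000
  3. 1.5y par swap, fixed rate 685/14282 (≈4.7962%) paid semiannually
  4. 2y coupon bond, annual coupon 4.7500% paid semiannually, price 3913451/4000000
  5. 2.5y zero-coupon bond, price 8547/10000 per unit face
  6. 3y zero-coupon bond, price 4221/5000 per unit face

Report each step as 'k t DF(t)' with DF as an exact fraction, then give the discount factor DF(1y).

1 1/2 9669/10000
2 1 479/500
3 3/2 1863/2000
4 2 4447/5000
5 5/2 8547/10000
6 3 4221/5000
DF(1y) = 479/500 ≈ 0.958000

step 1 [0.5y] bond c/2=9/200: DF=(2020821/2000000 − 9/200·(0))/(1+9/200) = 9669/10000 ≈ 0.966900
step 2 [1y] bond c/2=31/800: DF=(8260719/8000000 − 31/800·(0.966900))/(1+31/800) = 479/500 ≈ 0.958000
step 3 [1.5y] swap r/2=685/28564: DF=(1 − 685/28564·(0.966900+0.958000))/(1+685/28564) = 1863/2000 ≈ 0.931500
step 4 [2y] bond c/2=19/800: DF=(3913451/4000000 − 19/800·(0.966900+0.958000+0.931500))/(1+19/800) = 4447/5000 ≈ 0.889400
step 5 [2.5y] zero: DF = P = 8547/10000 ≈ 0.854700
step 6 [3y] zero: DF = P = 4221/5000 ≈ 0.844200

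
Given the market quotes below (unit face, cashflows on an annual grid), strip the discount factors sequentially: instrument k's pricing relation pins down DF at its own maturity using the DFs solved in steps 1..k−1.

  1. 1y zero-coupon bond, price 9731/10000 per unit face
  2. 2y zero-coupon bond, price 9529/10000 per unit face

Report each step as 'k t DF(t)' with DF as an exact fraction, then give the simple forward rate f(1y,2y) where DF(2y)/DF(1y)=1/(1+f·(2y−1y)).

1 1 9731/10000
2 2 9529/10000
f(1y,2y) = ((9731/10000)/(9529/10000) − 1)/(1) = 202/9529 ≈ 2.1198%

step 1 [1y] zero: DF = P = 9731/10000 ≈ 0.973100
step 2 [2y] zero: DF = P = 9529/10000 ≈ 0.952900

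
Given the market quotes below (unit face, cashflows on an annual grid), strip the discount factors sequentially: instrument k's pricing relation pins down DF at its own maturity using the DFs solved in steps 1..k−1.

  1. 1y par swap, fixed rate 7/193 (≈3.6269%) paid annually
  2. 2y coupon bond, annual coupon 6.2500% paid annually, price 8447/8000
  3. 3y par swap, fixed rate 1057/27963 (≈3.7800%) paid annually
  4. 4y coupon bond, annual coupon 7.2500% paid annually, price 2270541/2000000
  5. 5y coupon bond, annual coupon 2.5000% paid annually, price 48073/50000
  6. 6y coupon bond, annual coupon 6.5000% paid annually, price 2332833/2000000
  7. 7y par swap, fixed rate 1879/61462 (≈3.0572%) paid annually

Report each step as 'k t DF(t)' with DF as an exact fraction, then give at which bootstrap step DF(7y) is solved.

1 1 193/200
2 2 937/1000
3 3 8943/10000
4 4 1739/2000
5 5 4243/5000
6 6 8197/10000
7 7 8121/10000
DF(7y) is solved at step 7

step 1 [1y] swap r/1=7/193: DF=(1 − 7/193·(0))/(1+7/193) = 193/200 ≈ 0.965000
step 2 [2y] bond c/1=1/16: DF=(8447/8000 − 1/16·(0.965000))/(1+1/16) = 937/1000 ≈ 0.937000
step 3 [3y] swap r/1=1057/27963: DF=(1 − 1057/27963·(0.965000+0.937000))/(1+1057/27963) = 8943/10000 ≈ 0.894300
step 4 [4y] bond c/1=29/400: DF=(2270541/2000000 − 29/400·(0.965000+0.937000+0.894300))/(1+29/400) = 1739/2000 ≈ 0.869500
step 5 [5y] bond c/1=1/40: DF=(48073/50000 − 1/40·(0.965000+0.937000+0.894300+0.869500))/(1+1/40) = 4243/5000 ≈ 0.848600
step 6 [6y] bond c/1=13/200: DF=(2332833/2000000 − 13/200·(0.965000+0.937000+0.894300+0.869500+0.848600))/(1+13/200) = 8197/10000 ≈ 0.819700
step 7 [7y] swap r/1=1879/61462: DF=(1 − 1879/61462·(0.965000+0.937000+0.894300+0.869500+0.848600+0.819700))/(1+1879/61462) = 8121/10000 ≈ 0.812100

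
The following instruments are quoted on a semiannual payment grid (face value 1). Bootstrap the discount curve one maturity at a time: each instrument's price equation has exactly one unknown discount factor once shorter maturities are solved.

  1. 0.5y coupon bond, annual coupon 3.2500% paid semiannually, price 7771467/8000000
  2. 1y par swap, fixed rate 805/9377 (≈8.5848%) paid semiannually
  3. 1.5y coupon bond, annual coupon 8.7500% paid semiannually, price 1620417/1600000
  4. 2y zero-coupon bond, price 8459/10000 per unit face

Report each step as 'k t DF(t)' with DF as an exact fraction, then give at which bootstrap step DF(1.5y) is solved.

step 1 [0.5y] bond c/2=13/800: DF=(7771467/8000000 − 13/800·(0))/(1+13/800) = 9559/10000 ≈ 0.955900
step 2 [1y] swap r/2=805/18754: DF=(1 − 805/18754·(0.955900))/(1+805/18754) = 1839/2000 ≈ 0.919500
step 3 [1.5y] bond c/2=7/160: DF=(1620417/1600000 − 7/160·(0.955900+0.919500))/(1+7/160) = 8917/10000 ≈ 0.891700
step 4 [2y] zero: DF = P = 8459/10000 ≈ 0.845900

1 1/2 9559/10000
2 1 1839/2000
3 3/2 8917/10000
4 2 8459/10000
DF(1.5y) is solved at step 3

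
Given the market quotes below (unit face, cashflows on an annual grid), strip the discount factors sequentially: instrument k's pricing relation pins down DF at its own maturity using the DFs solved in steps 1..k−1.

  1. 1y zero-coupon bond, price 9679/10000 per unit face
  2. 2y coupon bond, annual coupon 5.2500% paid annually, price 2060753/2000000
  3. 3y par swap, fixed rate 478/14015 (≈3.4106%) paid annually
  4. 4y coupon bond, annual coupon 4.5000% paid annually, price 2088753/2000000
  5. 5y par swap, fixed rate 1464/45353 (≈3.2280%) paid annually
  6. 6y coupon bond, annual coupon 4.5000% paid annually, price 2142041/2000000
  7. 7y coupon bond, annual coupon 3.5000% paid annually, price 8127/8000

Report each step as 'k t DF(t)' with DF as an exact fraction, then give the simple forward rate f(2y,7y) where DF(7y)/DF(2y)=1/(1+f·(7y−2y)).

1 1 9679/10000
2 2 9307/10000
3 3 2261/2500
4 4 8787/10000
5 5 1067/1250
6 6 1037/1250
7 7 8001/10000
f(2y,7y) = ((9307/10000)/(8001/10000) − 1)/(5) = 1306/40005 ≈ 3.2646%

step 1 [1y] zero: DF = P = 9679/10000 ≈ 0.967900
step 2 [2y] bond c/1=21/400: DF=(2060753/2000000 − 21/400·(0.967900))/(1+21/400) = 9307/10000 ≈ 0.930700
step 3 [3y] swap r/1=478/14015: DF=(1 − 478/14015·(0.967900+0.930700))/(1+478/14015) = 2261/2500 ≈ 0.904400
step 4 [4y] bond c/1=9/200: DF=(2088753/2000000 − 9/200·(0.967900+0.930700+0.904400))/(1+9/200) = 8787/10000 ≈ 0.878700
step 5 [5y] swap r/1=1464/45353: DF=(1 − 1464/45353·(0.967900+0.930700+0.904400+0.878700))/(1+1464/45353) = 1067/1250 ≈ 0.853600
step 6 [6y] bond c/1=9/200: DF=(2142041/2000000 − 9/200·(0.967900+0.930700+0.904400+0.878700+0.853600))/(1+9/200) = 1037/1250 ≈ 0.829600
step 7 [7y] bond c/1=7/200: DF=(8127/8000 − 7/200·(0.967900+0.930700+0.904400+0.878700+0.853600+0.829600))/(1+7/200) = 8001/10000 ≈ 0.800100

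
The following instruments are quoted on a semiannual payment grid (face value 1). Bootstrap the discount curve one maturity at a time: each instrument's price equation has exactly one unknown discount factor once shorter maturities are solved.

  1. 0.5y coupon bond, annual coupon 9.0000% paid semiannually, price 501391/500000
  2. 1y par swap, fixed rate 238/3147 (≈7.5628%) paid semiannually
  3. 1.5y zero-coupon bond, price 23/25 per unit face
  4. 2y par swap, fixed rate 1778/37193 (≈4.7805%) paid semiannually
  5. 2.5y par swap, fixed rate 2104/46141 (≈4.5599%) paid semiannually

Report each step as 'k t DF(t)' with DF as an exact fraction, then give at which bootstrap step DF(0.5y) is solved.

1 1/2 2399/2500
2 1 4643/5000
3 3/2 23/25
4 2 9111/10000
5 5/2 2237/2500
DF(0.5y) is solved at step 1

step 1 [0.5y] bond c/2=9/200: DF=(501391/500000 − 9/200·(0))/(1+9/200) = 2399/2500 ≈ 0.959600
step 2 [1y] swap r/2=119/3147: DF=(1 − 119/3147·(0.959600))/(1+119/3147) = 4643/5000 ≈ 0.928600
step 3 [1.5y] zero: DF = P = 23/25 ≈ 0.920000
step 4 [2y] swap r/2=889/37193: DF=(1 − 889/37193·(0.959600+0.928600+0.920000))/(1+889/37193) = 9111/10000 ≈ 0.911100
step 5 [2.5y] swap r/2=1052/46141: DF=(1 − 1052/46141·(0.959600+0.928600+0.920000+0.911100))/(1+1052/46141) = 2237/2500 ≈ 0.894800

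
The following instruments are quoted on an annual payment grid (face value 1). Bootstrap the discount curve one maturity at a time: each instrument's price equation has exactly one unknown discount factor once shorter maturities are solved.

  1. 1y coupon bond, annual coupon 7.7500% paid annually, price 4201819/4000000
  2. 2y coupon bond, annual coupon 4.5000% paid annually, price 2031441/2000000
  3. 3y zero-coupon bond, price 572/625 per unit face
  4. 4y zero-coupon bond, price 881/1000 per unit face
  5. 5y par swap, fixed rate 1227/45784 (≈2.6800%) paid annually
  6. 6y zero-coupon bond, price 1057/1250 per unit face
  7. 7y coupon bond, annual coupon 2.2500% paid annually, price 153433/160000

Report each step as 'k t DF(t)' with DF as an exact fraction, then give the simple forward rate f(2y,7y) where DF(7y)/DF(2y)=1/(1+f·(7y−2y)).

1 1 9749/10000
2 2 93/100
3 3 572/625
4 4 881/1000
5 5 8773/10000
6 6 1057/1250
7 7 1637/2000
f(2y,7y) = ((93/100)/(1637/2000) − 1)/(5) = 223/8185 ≈ 2.7245%

step 1 [1y] bond c/1=31/400: DF=(4201819/4000000 − 31/400·(0))/(1+31/400) = 9749/10000 ≈ 0.974900
step 2 [2y] bond c/1=9/200: DF=(2031441/2000000 − 9/200·(0.974900))/(1+9/200) = 93/100 ≈ 0.930000
step 3 [3y] zero: DF = P = 572/625 ≈ 0.915200
step 4 [4y] zero: DF = P = 881/1000 ≈ 0.881000
step 5 [5y] swap r/1=1227/45784: DF=(1 − 1227/45784·(0.974900+0.930000+0.915200+0.881000))/(1+1227/45784) = 8773/10000 ≈ 0.877300
step 6 [6y] zero: DF = P = 1057/1250 ≈ 0.845600
step 7 [7y] bond c/1=9/400: DF=(153433/160000 − 9/400·(0.974900+0.930000+0.915200+0.881000+0.877300+0.845600))/(1+9/400) = 1637/2000 ≈ 0.818500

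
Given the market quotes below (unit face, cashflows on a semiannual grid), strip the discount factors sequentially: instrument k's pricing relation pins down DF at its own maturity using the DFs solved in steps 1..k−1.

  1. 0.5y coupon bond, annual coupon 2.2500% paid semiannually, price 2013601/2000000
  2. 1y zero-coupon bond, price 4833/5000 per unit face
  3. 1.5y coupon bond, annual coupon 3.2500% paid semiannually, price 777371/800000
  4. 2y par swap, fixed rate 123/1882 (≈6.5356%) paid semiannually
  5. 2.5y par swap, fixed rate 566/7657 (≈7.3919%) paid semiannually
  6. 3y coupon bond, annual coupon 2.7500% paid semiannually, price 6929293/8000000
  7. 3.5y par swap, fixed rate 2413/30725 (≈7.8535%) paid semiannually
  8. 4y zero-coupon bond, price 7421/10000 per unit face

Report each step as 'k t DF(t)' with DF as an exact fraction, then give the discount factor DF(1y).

1 1/2 2489/2500
2 1 4833/5000
3 3/2 578/625
4 2 877/1000
5 5/2 4151/5000
6 3 7921/10000
7 7/2 7587/10000
8 4 7421/10000
DF(1y) = 4833/5000 ≈ 0.966600

step 1 [0.5y] bond c/2=9/800: DF=(2013601/2000000 − 9/800·(0))/(1+9/800) = 2489/2500 ≈ 0.995600
step 2 [1y] zero: DF = P = 4833/5000 ≈ 0.966600
step 3 [1.5y] bond c/2=13/800: DF=(777371/800000 − 13/800·(0.995600+0.966600))/(1+13/800) = 578/625 ≈ 0.924800
step 4 [2y] swap r/2=123/3764: DF=(1 − 123/3764·(0.995600+0.966600+0.924800))/(1+123/3764) = 877/1000 ≈ 0.877000
step 5 [2.5y] swap r/2=283/7657: DF=(1 − 283/7657·(0.995600+0.966600+0.924800+0.877000))/(1+283/7657) = 4151/5000 ≈ 0.830200
step 6 [3y] bond c/2=11/800: DF=(6929293/8000000 − 11/800·(0.995600+0.966600+0.924800+0.877000+0.830200))/(1+11/800) = 7921/10000 ≈ 0.792100
step 7 [3.5y] swap r/2=2413/61450: DF=(1 − 2413/61450·(0.995600+0.966600+0.924800+0.877000+0.830200+0.792100))/(1+2413/61450) = 7587/10000 ≈ 0.758700
step 8 [4y] zero: DF = P = 7421/10000 ≈ 0.742100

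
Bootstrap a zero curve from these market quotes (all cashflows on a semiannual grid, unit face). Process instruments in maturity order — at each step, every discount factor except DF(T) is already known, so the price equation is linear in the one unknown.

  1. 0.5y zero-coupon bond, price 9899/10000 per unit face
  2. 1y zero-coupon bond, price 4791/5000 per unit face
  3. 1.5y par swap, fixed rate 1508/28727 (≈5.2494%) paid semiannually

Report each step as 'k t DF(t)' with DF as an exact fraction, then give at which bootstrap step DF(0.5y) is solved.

step 1 [0.5y] zero: DF = P = 9899/10000 ≈ 0.989900
step 2 [1y] zero: DF = P = 4791/5000 ≈ 0.958200
step 3 [1.5y] swap r/2=754/28727: DF=(1 − 754/28727·(0.989900+0.958200))/(1+754/28727) = 4623/5000 ≈ 0.924600

1 1/2 9899/10000
2 1 4791/5000
3 3/2 4623/5000
DF(0.5y) is solved at step 1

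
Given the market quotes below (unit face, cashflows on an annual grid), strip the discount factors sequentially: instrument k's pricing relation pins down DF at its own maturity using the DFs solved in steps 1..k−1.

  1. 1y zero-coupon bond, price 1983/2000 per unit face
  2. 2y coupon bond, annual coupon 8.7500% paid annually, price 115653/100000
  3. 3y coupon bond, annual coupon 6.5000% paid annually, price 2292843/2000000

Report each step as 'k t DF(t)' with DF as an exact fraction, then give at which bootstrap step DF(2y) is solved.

step 1 [1y] zero: DF = P = 1983/2000 ≈ 0.991500
step 2 [2y] bond c/1=7/80: DF=(115653/100000 − 7/80·(0.991500))/(1+7/80) = 9837/10000 ≈ 0.983700
step 3 [3y] bond c/1=13/200: DF=(2292843/2000000 − 13/200·(0.991500+0.983700))/(1+13/200) = 9559/10000 ≈ 0.955900

1 1 1983/2000
2 2 9837/10000
3 3 9559/10000
DF(2y) is solved at step 2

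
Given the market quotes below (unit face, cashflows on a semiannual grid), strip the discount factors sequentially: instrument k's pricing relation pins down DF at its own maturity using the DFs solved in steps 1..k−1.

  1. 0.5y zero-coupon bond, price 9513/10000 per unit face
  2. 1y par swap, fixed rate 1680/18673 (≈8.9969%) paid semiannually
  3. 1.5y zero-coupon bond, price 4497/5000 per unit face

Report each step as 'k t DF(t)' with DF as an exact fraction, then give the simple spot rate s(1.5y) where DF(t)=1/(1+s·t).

1 1/2 9513/10000
2 1 229/250
3 3/2 4497/5000
s(1.5y) = (1/(4497/5000) − 1)/(3/2) = 1006/13491 ≈ 7.4568%

step 1 [0.5y] zero: DF = P = 9513/10000 ≈ 0.951300
step 2 [1y] swap r/2=840/18673: DF=(1 − 840/18673·(0.951300))/(1+840/18673) = 229/250 ≈ 0.916000
step 3 [1.5y] zero: DF = P = 4497/5000 ≈ 0.899400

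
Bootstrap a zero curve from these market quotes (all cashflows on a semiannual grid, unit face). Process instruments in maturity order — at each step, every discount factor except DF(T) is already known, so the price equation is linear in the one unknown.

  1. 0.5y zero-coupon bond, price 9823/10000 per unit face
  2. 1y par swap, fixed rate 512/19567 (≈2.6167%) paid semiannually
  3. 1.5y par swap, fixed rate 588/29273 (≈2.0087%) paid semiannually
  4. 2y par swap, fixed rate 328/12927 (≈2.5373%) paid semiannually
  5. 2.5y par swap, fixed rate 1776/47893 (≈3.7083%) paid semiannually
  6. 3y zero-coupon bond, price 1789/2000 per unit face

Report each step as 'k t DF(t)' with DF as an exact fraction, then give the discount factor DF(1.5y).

step 1 [0.5y] zero: DF = P = 9823/10000 ≈ 0.982300
step 2 [1y] swap r/2=256/19567: DF=(1 − 256/19567·(0.982300))/(1+256/19567) = 609/625 ≈ 0.974400
step 3 [1.5y] swap r/2=294/29273: DF=(1 − 294/29273·(0.982300+0.974400))/(1+294/29273) = 4853/5000 ≈ 0.970600
step 4 [2y] swap r/2=164/12927: DF=(1 − 164/12927·(0.982300+0.974400+0.970600))/(1+164/12927) = 2377/2500 ≈ 0.950800
step 5 [2.5y] swap r/2=888/47893: DF=(1 − 888/47893·(0.982300+0.974400+0.970600+0.950800))/(1+888/47893) = 1139/1250 ≈ 0.911200
step 6 [3y] zero: DF = P = 1789/2000 ≈ 0.894500

1 1/2 9823/10000
2 1 609/625
3 3/2 4853/5000
4 2 2377/2500
5 5/2 1139/1250
6 3 1789/2000
DF(1.5y) = 4853/5000 ≈ 0.970600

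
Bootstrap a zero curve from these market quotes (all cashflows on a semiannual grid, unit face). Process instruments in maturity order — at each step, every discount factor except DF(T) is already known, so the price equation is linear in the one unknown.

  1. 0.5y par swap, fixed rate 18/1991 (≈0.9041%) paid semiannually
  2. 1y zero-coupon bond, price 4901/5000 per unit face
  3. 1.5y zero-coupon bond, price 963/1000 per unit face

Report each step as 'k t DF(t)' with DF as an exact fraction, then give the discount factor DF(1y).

step 1 [0.5y] swap r/2=9/1991: DF=(1 − 9/1991·(0))/(1+9/1991) = 1991/2000 ≈ 0.995500
step 2 [1y] zero: DF = P = 4901/5000 ≈ 0.980200
step 3 [1.5y] zero: DF = P = 963/1000 ≈ 0.963000

1 1/2 1991/2000
2 1 4901/5000
3 3/2 963/1000
DF(1y) = 4901/5000 ≈ 0.980200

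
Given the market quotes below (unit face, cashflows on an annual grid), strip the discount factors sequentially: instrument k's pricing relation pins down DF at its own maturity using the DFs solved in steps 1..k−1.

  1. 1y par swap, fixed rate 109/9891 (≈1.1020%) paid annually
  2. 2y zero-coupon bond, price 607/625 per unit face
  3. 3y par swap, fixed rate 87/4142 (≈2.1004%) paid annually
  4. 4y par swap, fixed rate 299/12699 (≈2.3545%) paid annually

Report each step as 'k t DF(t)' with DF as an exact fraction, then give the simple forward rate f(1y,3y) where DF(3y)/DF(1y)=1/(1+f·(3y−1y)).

1 1 9891/10000
2 2 607/625
3 3 9391/10000
4 4 9103/10000
f(1y,3y) = ((9891/10000)/(9391/10000) − 1)/(2) = 250/9391 ≈ 2.6621%

step 1 [1y] swap r/1=109/9891: DF=(1 − 109/9891·(0))/(1+109/9891) = 9891/10000 ≈ 0.989100
step 2 [2y] zero: DF = P = 607/625 ≈ 0.971200
step 3 [3y] swap r/1=87/4142: DF=(1 − 87/4142·(0.989100+0.971200))/(1+87/4142) = 9391/10000 ≈ 0.939100
step 4 [4y] swap r/1=299/12699: DF=(1 − 299/12699·(0.989100+0.971200+0.939100))/(1+299/12699) = 9103/10000 ≈ 0.910300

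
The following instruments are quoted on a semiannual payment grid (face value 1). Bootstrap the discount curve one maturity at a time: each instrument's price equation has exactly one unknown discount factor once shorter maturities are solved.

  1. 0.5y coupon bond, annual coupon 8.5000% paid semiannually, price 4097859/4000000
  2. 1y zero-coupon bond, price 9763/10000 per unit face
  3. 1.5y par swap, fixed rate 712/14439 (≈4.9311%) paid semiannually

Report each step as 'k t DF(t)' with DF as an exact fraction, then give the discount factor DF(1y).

1 1/2 9827/10000
2 1 9763/10000
3 3/2 1161/1250
DF(1y) = 9763/10000 ≈ 0.976300

step 1 [0.5y] bond c/2=17/400: DF=(4097859/4000000 − 17/400·(0))/(1+17/400) = 9827/10000 ≈ 0.982700
step 2 [1y] zero: DF = P = 9763/10000 ≈ 0.976300
step 3 [1.5y] swap r/2=356/14439: DF=(1 − 356/14439·(0.982700+0.976300))/(1+356/14439) = 1161/1250 ≈ 0.928800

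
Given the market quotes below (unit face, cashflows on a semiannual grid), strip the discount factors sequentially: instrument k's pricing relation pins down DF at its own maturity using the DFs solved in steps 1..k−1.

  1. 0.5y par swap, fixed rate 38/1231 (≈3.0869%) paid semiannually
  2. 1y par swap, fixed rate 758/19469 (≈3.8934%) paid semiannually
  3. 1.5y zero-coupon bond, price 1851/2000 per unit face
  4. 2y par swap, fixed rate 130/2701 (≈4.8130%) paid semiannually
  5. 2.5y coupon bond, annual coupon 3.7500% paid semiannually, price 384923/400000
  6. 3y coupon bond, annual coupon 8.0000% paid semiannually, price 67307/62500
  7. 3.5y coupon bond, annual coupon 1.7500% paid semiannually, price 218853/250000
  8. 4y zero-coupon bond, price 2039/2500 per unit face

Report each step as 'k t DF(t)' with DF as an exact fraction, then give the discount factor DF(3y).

1 1/2 1231/1250
2 1 9621/10000
3 3/2 1851/2000
4 2 909/1000
5 5/2 7/8
6 3 2141/2500
7 7/2 41/50
8 4 2039/2500
DF(3y) = 2141/2500 ≈ 0.856400

step 1 [0.5y] swap r/2=19/1231: DF=(1 − 19/1231·(0))/(1+19/1231) = 1231/1250 ≈ 0.984800
step 2 [1y] swap r/2=379/19469: DF=(1 − 379/19469·(0.984800))/(1+379/19469) = 9621/10000 ≈ 0.962100
step 3 [1.5y] zero: DF = P = 1851/2000 ≈ 0.925500
step 4 [2y] swap r/2=65/2701: DF=(1 − 65/2701·(0.984800+0.962100+0.925500))/(1+65/2701) = 909/1000 ≈ 0.909000
step 5 [2.5y] bond c/2=3/160: DF=(384923/400000 − 3/160·(0.984800+0.962100+0.925500+0.909000))/(1+3/160) = 7/8 ≈ 0.875000
step 6 [3y] bond c/2=1/25: DF=(67307/62500 − 1/25·(0.984800+0.962100+0.925500+0.909000+0.875000))/(1+1/25) = 2141/2500 ≈ 0.856400
step 7 [3.5y] bond c/2=7/800: DF=(218853/250000 − 7/800·(0.984800+0.962100+0.925500+0.909000+0.875000+0.856400))/(1+7/800) = 41/50 ≈ 0.820000
step 8 [4y] zero: DF = P = 2039/2500 ≈ 0.815600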